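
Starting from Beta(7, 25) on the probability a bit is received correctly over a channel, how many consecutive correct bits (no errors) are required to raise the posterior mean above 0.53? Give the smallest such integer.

After k correct bits and 0 errors the posterior is Beta(7+k, 25), with mean (7+k)/(7+25+k).
Set (7+k)/(32+k) > 0.53 and solve: k > (0.53·32 − 7)/(1 − 0.53) = 21.191.
The smallest integer exceeding 21.191 is 22.

k = 22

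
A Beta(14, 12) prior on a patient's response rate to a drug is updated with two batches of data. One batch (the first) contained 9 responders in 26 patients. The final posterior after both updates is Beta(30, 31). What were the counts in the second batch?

7 responders and 2 non-responders

Sequential conjugate updates are equivalent to a single update on the pooled data, so total successes = posterior α − prior α and total failures = posterior β − prior β.
Total across both batches: 30−14=16 responders, 31−12=19 non-responders.
Subtract the first batch: 16−9=7 responders and 19−17=2 non-responders.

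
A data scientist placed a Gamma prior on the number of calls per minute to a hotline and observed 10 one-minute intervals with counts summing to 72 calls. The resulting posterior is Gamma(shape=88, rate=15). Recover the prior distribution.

Gamma(shape=16, rate=5)

Gamma–Poisson conjugacy: posterior shape = α + Σxᵢ, posterior rate = β + n.
So α = 88 − 72 = 16 and β = 15 − 10 = 5.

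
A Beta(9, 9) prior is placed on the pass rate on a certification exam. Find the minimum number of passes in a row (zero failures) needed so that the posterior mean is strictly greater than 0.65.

After k passes and 0 failures the posterior is Beta(9+k, 9), with mean (9+k)/(9+9+k).
Set (9+k)/(18+k) > 0.65 and solve: k > (0.65·18 − 9)/(1 − 0.65) = 7.714.
The smallest integer exceeding 7.714 is 8, and checking k=8: (17)/(26) = 0.6538 > 0.65.

k = 8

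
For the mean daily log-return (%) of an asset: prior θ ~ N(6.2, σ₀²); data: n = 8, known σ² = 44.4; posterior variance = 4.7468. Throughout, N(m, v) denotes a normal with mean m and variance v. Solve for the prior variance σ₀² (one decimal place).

For the Normal–Normal model with known σ², precisions add: τ_n = τ₀ + n/σ².
So 1/σ₀² = 1/4.7468 − 8/44.4 = 0.210668 − 0.180180 = 0.030488.
Hence σ₀² = 1/0.030488 ≈ 32.8.

σ₀² = 32.8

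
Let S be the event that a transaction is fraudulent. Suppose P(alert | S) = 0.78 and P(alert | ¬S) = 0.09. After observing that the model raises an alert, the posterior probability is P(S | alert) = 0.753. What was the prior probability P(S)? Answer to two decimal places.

Bayes' rule in odds form gives O(S|E) = O(S)·[P(E|S)/P(E|¬S)], hence O(S) = O(S|E)/LR.
Posterior odds = 0.753/(1−0.753) = 3.0486. LR = 0.78/0.09 = 8.6667.
Prior odds = 3.0486/8.6667 = 0.3518, so P(S) = 0.3518/(1+0.3518) ≈ 0.26.

P(S) = 0.26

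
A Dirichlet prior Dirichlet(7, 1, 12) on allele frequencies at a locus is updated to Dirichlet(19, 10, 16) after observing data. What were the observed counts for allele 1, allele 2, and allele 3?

counts (12, 9, 4)

For a Dirichlet(α) prior with multinomial counts c, the posterior is Dirichlet(α + c) componentwise.
Counts are posterior − prior componentwise: 19−7=12, 10−1=9, 16−12=4.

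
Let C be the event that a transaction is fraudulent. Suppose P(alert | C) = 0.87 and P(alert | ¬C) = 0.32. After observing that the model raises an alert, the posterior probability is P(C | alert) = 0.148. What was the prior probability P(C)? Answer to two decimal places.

P(C) = 0.06

In odds form, posterior odds = prior odds × likelihood ratio, so prior odds = posterior odds ÷ LR.
Posterior odds = 0.148/(1−0.148) = 0.1737. LR = 0.87/0.32 = 2.7188.
Prior odds = 0.1737/2.7188 = 0.0639, so P(C) = 0.0639/(1+0.0639) ≈ 0.06.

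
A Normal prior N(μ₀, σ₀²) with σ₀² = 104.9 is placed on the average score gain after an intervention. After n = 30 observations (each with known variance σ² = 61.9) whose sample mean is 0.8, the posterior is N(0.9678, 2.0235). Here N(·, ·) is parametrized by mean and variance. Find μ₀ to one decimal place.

μ₀ = 9.5

With known observation variance, the Normal–Normal posterior has precision τ_n = τ₀ + n/σ² and mean μ_n = (τ₀μ₀ + (n/σ²)x̄)/τ_n.
Here τ₀ = 1/104.9 = 0.009533 and τ_data = 30/61.9 = 0.484653, so τ_n = 0.494186.
Rearranging for μ₀: μ₀ = (μ_n·τ_n − τ_data·x̄)/τ₀ = (0.9678·0.494186 − 0.484653·0.8) / 0.009533 = 0.090551/0.009533 ≈ 9.5.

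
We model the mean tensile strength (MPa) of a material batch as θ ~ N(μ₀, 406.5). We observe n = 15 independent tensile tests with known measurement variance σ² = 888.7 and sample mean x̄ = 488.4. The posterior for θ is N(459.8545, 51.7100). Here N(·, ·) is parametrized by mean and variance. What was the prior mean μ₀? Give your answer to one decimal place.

With known observation variance, the Normal–Normal posterior has precision τ_n = τ₀ + n/σ² and mean μ_n = (τ₀μ₀ + (n/σ²)x̄)/τ_n.
Here τ₀ = 1/406.5 = 0.002460 and τ_data = 15/888.7 = 0.016879, so τ_n = 0.019339.
Rearranging for μ₀: μ₀ = (μ_n·τ_n − τ_data·x̄)/τ₀ = (459.8545·0.019339 − 0.016879·488.4) / 0.002460 = 0.649423/0.002460 ≈ 264.0.

μ₀ = 264.0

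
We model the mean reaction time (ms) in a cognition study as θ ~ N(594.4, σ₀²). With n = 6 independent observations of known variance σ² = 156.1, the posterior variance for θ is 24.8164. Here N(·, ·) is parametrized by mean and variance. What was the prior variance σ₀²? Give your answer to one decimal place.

Posterior precision equals prior precision plus data precision: 1/σ_n² = 1/σ₀² + n/σ².
So 1/σ₀² = 1/24.8164 − 6/156.1 = 0.040296 − 0.038437 = 0.001859.
Hence σ₀² = 1/0.001859 ≈ 537.9.

σ₀² = 537.9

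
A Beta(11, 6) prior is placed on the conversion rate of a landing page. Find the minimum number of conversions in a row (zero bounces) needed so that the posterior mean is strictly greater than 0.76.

k = 9

After k conversions and 0 bounces the posterior is Beta(11+k, 6), with mean (11+k)/(11+6+k).
Set (11+k)/(17+k) > 0.76 and solve: k > (0.76·17 − 11)/(1 − 0.76) = 8.000.
The smallest integer exceeding 8.000 is 9, and checking k=9: (20)/(26) = 0.7692 > 0.76.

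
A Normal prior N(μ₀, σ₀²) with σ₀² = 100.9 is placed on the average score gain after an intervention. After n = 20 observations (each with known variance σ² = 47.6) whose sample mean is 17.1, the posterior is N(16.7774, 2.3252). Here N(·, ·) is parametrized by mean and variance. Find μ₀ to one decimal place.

μ₀ = 3.1

The posterior mean is a precision-weighted average: μ_n = (τ₀μ₀ + τ_data·x̄)/(τ₀+τ_data), with τ₀=1/σ₀² and τ_data=n/σ².
Here τ₀ = 1/100.9 = 0.009911 and τ_data = 20/47.6 = 0.420168, so τ_n = 0.430079.
Rearranging for μ₀: μ₀ = (μ_n·τ_n − τ_data·x̄)/τ₀ = (16.7774·0.430079 − 0.420168·17.1) / 0.009911 = 0.030735/0.009911 ≈ 3.1.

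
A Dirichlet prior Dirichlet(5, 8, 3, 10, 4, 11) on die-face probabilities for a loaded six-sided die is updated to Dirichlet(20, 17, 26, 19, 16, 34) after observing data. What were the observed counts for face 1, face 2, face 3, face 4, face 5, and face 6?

counts (15, 9, 23, 9, 12, 23)

For a Dirichlet(α) prior with multinomial counts c, the posterior is Dirichlet(α + c) componentwise.
Counts are posterior − prior componentwise: 20−5=15, 17−8=9, 26−3=23, 19−10=9, 16−4=12, 34−11=23.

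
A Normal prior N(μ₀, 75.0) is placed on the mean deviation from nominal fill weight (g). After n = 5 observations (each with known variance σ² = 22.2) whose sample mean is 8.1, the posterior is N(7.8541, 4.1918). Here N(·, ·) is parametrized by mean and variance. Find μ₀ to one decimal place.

μ₀ = 3.7

The posterior mean is a precision-weighted average: μ_n = (τ₀μ₀ + τ_data·x̄)/(τ₀+τ_data), with τ₀=1/σ₀² and τ_data=n/σ².
Here τ₀ = 1/75.0 = 0.013333 and τ_data = 5/22.2 = 0.225225, so τ_n = 0.238558.
Rearranging for μ₀: μ₀ = (μ_n·τ_n − τ_data·x̄)/τ₀ = (7.8541·0.238558 − 0.225225·8.1) / 0.013333 = 0.049336/0.013333 ≈ 3.7.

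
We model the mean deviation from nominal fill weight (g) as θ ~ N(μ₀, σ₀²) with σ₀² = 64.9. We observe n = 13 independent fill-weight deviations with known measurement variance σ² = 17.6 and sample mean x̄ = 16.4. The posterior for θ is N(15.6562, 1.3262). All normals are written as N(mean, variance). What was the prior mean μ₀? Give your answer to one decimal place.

μ₀ = -20.0

With known observation variance, the Normal–Normal posterior has precision τ_n = τ₀ + n/σ² and mean μ_n = (τ₀μ₀ + (n/σ²)x̄)/τ_n.
Here τ₀ = 1/64.9 = 0.015408 and τ_data = 13/17.6 = 0.738636, so τ_n = 0.754044.
Rearranging for μ₀: μ₀ = (μ_n·τ_n − τ_data·x̄)/τ₀ = (15.6562·0.754044 − 0.738636·16.4) / 0.015408 = -0.308167/0.015408 ≈ -20.0.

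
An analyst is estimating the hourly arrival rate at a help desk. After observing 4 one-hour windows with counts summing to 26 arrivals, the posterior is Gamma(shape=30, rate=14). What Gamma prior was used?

Gamma(shape=4, rate=10)

A Gamma(α, β) prior (rate parametrization) on a Poisson rate with n observations summing to S gives posterior Gamma(α+S, β+n).
So α = 30 − 26 = 4 and β = 14 − 4 = 10.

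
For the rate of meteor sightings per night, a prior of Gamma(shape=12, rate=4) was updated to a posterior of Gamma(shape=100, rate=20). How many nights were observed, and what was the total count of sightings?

A Gamma(α, β) prior (rate parametrization) on a Poisson rate with n observations summing to S gives posterior Gamma(α+S, β+n).
Matching: Σxᵢ = 100 − 12 = 88 and n = 20 − 4 = 16.

n = 16 nights with total 88 sightings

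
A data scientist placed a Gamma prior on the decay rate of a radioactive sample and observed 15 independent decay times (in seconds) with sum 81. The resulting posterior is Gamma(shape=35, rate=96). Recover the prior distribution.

Gamma–exponential conjugacy: posterior shape = α + n, posterior rate = β + Σtᵢ.
So α = 35 − 15 = 20 and β = 96 − 81 = 15.

Gamma(shape=20, rate=15)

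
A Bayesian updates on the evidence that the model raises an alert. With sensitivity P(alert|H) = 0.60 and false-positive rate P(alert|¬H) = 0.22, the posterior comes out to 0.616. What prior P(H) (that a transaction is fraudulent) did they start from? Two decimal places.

In odds form, posterior odds = prior odds × likelihood ratio, so prior odds = posterior odds ÷ LR.
Posterior odds = 0.616/(1−0.616) = 1.6042. LR = 0.60/0.22 = 2.7273.
Prior odds = 1.6042/2.7273 = 0.5882, so P(H) = 0.5882/(1+0.5882) ≈ 0.37.

P(H) = 0.37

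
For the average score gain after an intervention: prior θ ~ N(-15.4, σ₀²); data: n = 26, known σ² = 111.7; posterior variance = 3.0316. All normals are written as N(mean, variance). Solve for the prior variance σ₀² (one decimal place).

For the Normal–Normal model with known σ², precisions add: τ_n = τ₀ + n/σ².
So 1/σ₀² = 1/3.0316 − 26/111.7 = 0.329859 − 0.232766 = 0.097093.
Hence σ₀² = 1/0.097093 ≈ 10.3.

σ₀² = 10.3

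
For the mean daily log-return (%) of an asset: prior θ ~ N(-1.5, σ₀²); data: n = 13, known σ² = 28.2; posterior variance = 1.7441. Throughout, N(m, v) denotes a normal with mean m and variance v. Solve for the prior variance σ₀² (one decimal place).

σ₀² = 8.9

For the Normal–Normal model with known σ², precisions add: τ_n = τ₀ + n/σ².
So 1/σ₀² = 1/1.7441 − 13/28.2 = 0.573362 − 0.460993 = 0.112369.
Hence σ₀² = 1/0.112369 ≈ 8.9.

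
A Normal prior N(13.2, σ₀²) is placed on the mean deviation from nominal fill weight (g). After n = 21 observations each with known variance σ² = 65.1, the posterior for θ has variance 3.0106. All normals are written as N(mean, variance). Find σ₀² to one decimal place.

σ₀² = 104.4

Posterior precision equals prior precision plus data precision: 1/σ_n² = 1/σ₀² + n/σ².
So 1/σ₀² = 1/3.0106 − 21/65.1 = 0.332160 − 0.322581 = 0.009579.
Hence σ₀² = 1/0.009579 ≈ 104.4.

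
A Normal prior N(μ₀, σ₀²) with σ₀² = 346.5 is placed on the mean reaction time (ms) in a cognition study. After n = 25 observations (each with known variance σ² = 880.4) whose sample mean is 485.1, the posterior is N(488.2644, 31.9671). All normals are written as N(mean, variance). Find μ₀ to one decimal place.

The posterior mean is a precision-weighted average: μ_n = (τ₀μ₀ + τ_data·x̄)/(τ₀+τ_data), with τ₀=1/σ₀² and τ_data=n/σ².
Here τ₀ = 1/346.5 = 0.002886 and τ_data = 25/880.4 = 0.028396, so τ_n = 0.031282.
Rearranging for μ₀: μ₀ = (μ_n·τ_n − τ_data·x̄)/τ₀ = (488.2644·0.031282 − 0.028396·485.1) / 0.002886 = 1.498987/0.002886 ≈ 519.4.

μ₀ = 519.4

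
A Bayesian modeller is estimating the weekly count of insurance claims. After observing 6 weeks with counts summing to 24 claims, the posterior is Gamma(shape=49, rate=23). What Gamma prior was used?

Gamma(shape=25, rate=17)

Gamma–Poisson conjugacy: posterior shape = α + Σxᵢ, posterior rate = β + n.
So α = 49 − 24 = 25 and β = 23 − 6 = 17.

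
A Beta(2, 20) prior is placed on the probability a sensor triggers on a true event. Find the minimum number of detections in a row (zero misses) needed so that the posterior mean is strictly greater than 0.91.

k = 201

After k detections and 0 misses the posterior is Beta(2+k, 20), with mean (2+k)/(2+20+k).
Set (2+k)/(22+k) > 0.91 and solve: k > (0.91·22 − 2)/(1 − 0.91) = 200.222.
The smallest integer exceeding 200.222 is 201.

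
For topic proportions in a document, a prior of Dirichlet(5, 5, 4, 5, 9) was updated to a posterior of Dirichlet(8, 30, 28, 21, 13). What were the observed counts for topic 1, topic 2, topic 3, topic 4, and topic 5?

For a Dirichlet(α) prior with multinomial counts c, the posterior is Dirichlet(α + c) componentwise.
Counts are posterior − prior componentwise: 8−5=3, 30−5=25, 28−4=24, 21−5=16, 13−9=4.

counts (3, 25, 24, 16, 4)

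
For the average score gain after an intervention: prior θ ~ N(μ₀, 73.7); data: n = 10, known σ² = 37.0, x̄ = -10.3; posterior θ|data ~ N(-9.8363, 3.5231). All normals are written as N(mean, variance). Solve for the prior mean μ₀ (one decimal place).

With known observation variance, the Normal–Normal posterior has precision τ_n = τ₀ + n/σ² and mean μ_n = (τ₀μ₀ + (n/σ²)x̄)/τ_n.
Here τ₀ = 1/73.7 = 0.013569 and τ_data = 10/37.0 = 0.270270, so τ_n = 0.283839.
Rearranging for μ₀: μ₀ = (μ_n·τ_n − τ_data·x̄)/τ₀ = (-9.8363·0.283839 − 0.270270·-10.3) / 0.013569 = -0.008145/0.013569 ≈ -0.6.

μ₀ = -0.6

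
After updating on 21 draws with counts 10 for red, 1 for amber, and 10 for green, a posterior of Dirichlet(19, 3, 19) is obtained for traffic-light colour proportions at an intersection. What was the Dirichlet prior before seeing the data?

Dirichlet(9, 2, 9)

For a Dirichlet(α) prior with multinomial counts c, the posterior is Dirichlet(α + c) componentwise.
Subtract each count from the matching posterior parameter: 19−10=9, 3−1=2, 19−10=9.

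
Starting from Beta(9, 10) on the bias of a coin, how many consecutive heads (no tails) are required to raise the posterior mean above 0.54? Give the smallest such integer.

After k heads and 0 tails the posterior is Beta(9+k, 10), with mean (9+k)/(9+10+k).
Set (9+k)/(19+k) > 0.54 and solve: k > (0.54·19 − 9)/(1 − 0.54) = 2.739.
The smallest integer exceeding 2.739 is 3.

k = 3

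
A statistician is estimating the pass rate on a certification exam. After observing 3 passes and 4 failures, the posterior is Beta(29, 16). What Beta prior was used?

Beta(26, 12)

A Beta(α, β) prior with s successes and f failures in binomial data gives a Beta(α+s, β+f) posterior.
So α = 29 − 3 = 26 and β = 16 − 4 = 12.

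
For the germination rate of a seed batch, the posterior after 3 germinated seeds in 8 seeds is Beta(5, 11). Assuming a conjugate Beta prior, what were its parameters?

Under Beta–binomial conjugacy the posterior parameters are (a+s, b+f).
Subtract the data counts: 5−3=2, 11−5=6.

Beta(2, 6)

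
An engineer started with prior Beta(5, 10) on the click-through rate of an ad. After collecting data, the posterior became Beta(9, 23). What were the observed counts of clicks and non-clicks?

4 clicks and 13 non-clicks

Beta is conjugate to the binomial likelihood: posterior = Beta(α+s, β+f).
So s = 9 − 5 = 4 and f = 23 − 10 = 13.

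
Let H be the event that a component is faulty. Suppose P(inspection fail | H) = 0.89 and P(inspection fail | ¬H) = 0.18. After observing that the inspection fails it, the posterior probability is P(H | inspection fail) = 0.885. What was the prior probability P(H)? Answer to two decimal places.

Bayes' rule in odds form gives O(H|E) = O(H)·[P(E|H)/P(E|¬H)], hence O(H) = O(H|E)/LR.
Posterior odds = 0.885/(1−0.885) = 7.6957. LR = 0.89/0.18 = 4.9444.
Prior odds = 7.6957/4.9444 = 1.5564, so P(H) = 1.5564/(1+1.5564) ≈ 0.61.

P(H) = 0.61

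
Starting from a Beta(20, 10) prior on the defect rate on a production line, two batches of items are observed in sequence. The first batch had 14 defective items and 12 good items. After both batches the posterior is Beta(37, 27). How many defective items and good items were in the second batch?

3 defective items and 5 good items

Because Beta–binomial updating is additive in the counts, the combined data contributed (α_post−α_prior, β_post−β_prior) successes and failures.
Total across both batches: 37−20=17 defective items, 27−10=17 good items.
Subtract the first batch: 17−14=3 defective items and 17−12=5 good items.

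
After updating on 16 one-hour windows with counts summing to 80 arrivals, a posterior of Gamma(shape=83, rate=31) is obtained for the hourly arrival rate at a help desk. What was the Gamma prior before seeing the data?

Gamma–Poisson conjugacy: posterior shape = α + Σxᵢ, posterior rate = β + n.
So α = 83 − 80 = 3 and β = 31 − 16 = 15.

Gamma(shape=3, rate=15)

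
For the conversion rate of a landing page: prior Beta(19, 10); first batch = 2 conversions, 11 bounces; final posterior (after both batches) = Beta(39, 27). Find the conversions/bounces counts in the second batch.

18 conversions and 6 bounces

Because Beta–binomial updating is additive in the counts, the combined data contributed (α_post−α_prior, β_post−β_prior) successes and failures.
Total across both batches: 39−19=20 conversions, 27−10=17 bounces.
Subtract the first batch: 20−2=18 conversions and 17−11=6 bounces.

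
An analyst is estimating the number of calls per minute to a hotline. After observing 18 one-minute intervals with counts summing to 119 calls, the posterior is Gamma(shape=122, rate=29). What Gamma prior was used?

Gamma(shape=3, rate=11)

Gamma–Poisson conjugacy: posterior shape = α + Σxᵢ, posterior rate = β + n.
So α = 122 − 119 = 3 and β = 29 − 18 = 11.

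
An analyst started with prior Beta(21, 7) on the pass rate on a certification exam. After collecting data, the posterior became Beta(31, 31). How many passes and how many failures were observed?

10 passes and 24 failures

A Beta(α, β) prior with s successes and f failures in binomial data gives a Beta(α+s, β+f) posterior.
Match parameters: s=31−21=10, f=31−7=24.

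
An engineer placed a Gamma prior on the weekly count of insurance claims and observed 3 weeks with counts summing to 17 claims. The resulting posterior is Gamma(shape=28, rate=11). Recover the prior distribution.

Gamma(shape=11, rate=8)

A Gamma(α, β) prior (rate parametrization) on a Poisson rate with n observations summing to S gives posterior Gamma(α+S, β+n).
So α = 28 − 17 = 11 and β = 11 − 3 = 8.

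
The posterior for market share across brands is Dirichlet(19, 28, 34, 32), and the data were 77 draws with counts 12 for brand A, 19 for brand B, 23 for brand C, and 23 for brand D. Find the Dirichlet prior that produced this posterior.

Dirichlet(7, 9, 11, 9)

For a Dirichlet(α) prior with multinomial counts c, the posterior is Dirichlet(α + c) componentwise.
Subtract each count from the matching posterior parameter: 19−12=7, 28−19=9, 34−23=11, 32−23=9.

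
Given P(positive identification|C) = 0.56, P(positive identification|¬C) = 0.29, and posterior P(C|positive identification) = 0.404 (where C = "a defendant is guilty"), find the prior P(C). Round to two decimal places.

Bayes' rule in odds form gives O(C|E) = O(C)·[P(E|C)/P(E|¬C)], hence O(C) = O(C|E)/LR.
Posterior odds = 0.404/(1−0.404) = 0.6779. LR = 0.56/0.29 = 1.9310.
Prior odds = 0.6779/1.9310 = 0.3511, so P(C) = 0.3511/(1+0.3511) ≈ 0.26.

P(C) = 0.26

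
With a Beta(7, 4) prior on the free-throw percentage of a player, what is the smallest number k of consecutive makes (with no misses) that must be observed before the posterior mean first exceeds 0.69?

k = 2

After k makes and 0 misses the posterior is Beta(7+k, 4), with mean (7+k)/(7+4+k).
Set (7+k)/(11+k) > 0.69 and solve: k > (0.69·11 − 7)/(1 − 0.69) = 1.903.
The smallest integer exceeding 1.903 is 2.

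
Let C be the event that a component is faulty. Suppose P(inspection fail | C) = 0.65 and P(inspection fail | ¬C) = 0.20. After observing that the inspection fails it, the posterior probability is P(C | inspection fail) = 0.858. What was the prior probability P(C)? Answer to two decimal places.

P(C) = 0.65

Bayes' rule in odds form gives O(C|E) = O(C)·[P(E|C)/P(E|¬C)], hence O(C) = O(C|E)/LR.
Posterior odds = 0.858/(1−0.858) = 6.0423. LR = 0.65/0.20 = 3.2500.
Prior odds = 6.0423/3.2500 = 1.8592, so P(C) = 1.8592/(1+1.8592) ≈ 0.65.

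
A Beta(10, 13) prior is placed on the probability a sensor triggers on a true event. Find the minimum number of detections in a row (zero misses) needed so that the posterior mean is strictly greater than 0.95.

k = 238

After k detections and 0 misses the posterior is Beta(10+k, 13), with mean (10+k)/(10+13+k).
Set (10+k)/(23+k) > 0.95 and solve: k > (0.95·23 − 10)/(1 − 0.95) = 237.000.
The smallest integer exceeding 237.000 is 238, and checking k=238: (248)/(261) = 0.9502 > 0.95.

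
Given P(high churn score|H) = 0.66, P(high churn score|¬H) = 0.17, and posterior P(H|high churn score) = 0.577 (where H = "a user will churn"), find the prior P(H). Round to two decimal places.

In odds form, posterior odds = prior odds × likelihood ratio, so prior odds = posterior odds ÷ LR.
Posterior odds = 0.577/(1−0.577) = 1.3641. LR = 0.66/0.17 = 3.8824.
Prior odds = 1.3641/3.8824 = 0.3514, so P(H) = 0.3514/(1+0.3514) ≈ 0.26.

P(H) = 0.26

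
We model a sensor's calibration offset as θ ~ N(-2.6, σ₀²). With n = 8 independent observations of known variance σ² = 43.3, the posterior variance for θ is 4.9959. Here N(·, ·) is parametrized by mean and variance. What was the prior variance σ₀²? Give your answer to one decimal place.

σ₀² = 64.9

Posterior precision equals prior precision plus data precision: 1/σ_n² = 1/σ₀² + n/σ².
So 1/σ₀² = 1/4.9959 − 8/43.3 = 0.200164 − 0.184758 = 0.015406.
Hence σ₀² = 1/0.015406 ≈ 64.9.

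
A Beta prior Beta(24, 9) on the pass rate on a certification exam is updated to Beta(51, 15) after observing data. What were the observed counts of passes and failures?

27 passes and 6 failures

Beta is conjugate to the binomial likelihood: posterior = Beta(a+s, b+f).
Match parameters: s=51−24=27, f=15−9=6.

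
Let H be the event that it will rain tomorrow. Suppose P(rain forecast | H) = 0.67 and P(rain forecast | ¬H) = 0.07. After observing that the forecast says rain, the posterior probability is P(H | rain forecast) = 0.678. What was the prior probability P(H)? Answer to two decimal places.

In odds form, posterior odds = prior odds × likelihood ratio, so prior odds = posterior odds ÷ LR.
Posterior odds = 0.678/(1−0.678) = 2.1056. LR = 0.67/0.07 = 9.5714.
Prior odds = 2.1056/9.5714 = 0.2200, so P(H) = 0.2200/(1+0.2200) ≈ 0.18.

P(H) = 0.18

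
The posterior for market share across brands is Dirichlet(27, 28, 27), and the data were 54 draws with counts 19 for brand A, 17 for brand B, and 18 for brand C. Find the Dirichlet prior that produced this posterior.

For a Dirichlet(α) prior with multinomial counts c, the posterior is Dirichlet(α + c) componentwise.
Subtract each count from the matching posterior parameter: 27−19=8, 28−17=11, 27−18=9.

Dirichlet(8, 11, 9)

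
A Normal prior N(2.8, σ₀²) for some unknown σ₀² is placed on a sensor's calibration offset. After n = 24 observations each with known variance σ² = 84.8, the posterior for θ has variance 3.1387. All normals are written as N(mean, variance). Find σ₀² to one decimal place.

For the Normal–Normal model with known σ², precisions add: τ_n = τ₀ + n/σ².
So 1/σ₀² = 1/3.1387 − 24/84.8 = 0.318603 − 0.283019 = 0.035584.
Hence σ₀² = 1/0.035584 ≈ 28.1.

σ₀² = 28.1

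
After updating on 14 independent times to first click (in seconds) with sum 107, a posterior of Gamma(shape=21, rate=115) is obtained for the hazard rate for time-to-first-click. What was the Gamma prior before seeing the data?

Gamma(shape=7, rate=8)

Gamma–exponential conjugacy: posterior shape = α + n, posterior rate = β + Σtᵢ.
So α = 21 − 14 = 7 and β = 115 − 107 = 8.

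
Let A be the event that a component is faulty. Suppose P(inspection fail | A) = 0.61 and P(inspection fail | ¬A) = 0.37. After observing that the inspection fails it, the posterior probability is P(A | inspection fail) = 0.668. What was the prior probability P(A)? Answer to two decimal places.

Bayes' rule in odds form gives O(A|E) = O(A)·[P(E|A)/P(E|¬A)], hence O(A) = O(A|E)/LR.
Posterior odds = 0.668/(1−0.668) = 2.0120. LR = 0.61/0.37 = 1.6486.
Prior odds = 2.0120/1.6486 = 1.2204, so P(A) = 1.2204/(1+1.2204) ≈ 0.55.

P(A) = 0.55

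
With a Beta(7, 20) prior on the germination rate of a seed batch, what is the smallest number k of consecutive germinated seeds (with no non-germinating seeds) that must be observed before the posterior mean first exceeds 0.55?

After k germinated seeds and 0 non-germinating seeds the posterior is Beta(7+k, 20), with mean (7+k)/(7+20+k).
Set (7+k)/(27+k) > 0.55 and solve: k > (0.55·27 − 7)/(1 − 0.55) = 17.444.
The smallest integer exceeding 17.444 is 18, and checking k=18: (25)/(45) = 0.5556 > 0.55.

k = 18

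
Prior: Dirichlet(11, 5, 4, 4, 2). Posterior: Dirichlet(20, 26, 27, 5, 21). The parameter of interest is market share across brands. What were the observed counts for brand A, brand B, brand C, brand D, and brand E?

counts (9, 21, 23, 1, 19)

For a Dirichlet(α) prior with multinomial counts c, the posterior is Dirichlet(α + c) componentwise.
Counts are posterior − prior componentwise: 20−11=9, 26−5=21, 27−4=23, 5−4=1, 21−2=19.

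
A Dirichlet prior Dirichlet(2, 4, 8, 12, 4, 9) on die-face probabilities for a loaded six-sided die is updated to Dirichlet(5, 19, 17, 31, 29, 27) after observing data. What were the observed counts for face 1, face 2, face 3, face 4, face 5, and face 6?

counts (3, 15, 9, 19, 25, 18)

For a Dirichlet(α) prior with multinomial counts c, the posterior is Dirichlet(α + c) componentwise.
Counts are posterior − prior componentwise: 5−2=3, 19−4=15, 17−8=9, 31−12=19, 29−4=25, 27−9=18.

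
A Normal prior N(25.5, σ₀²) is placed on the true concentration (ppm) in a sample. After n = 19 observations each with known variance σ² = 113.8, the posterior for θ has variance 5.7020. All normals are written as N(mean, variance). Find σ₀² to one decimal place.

For the Normal–Normal model with known σ², precisions add: τ_n = τ₀ + n/σ².
So 1/σ₀² = 1/5.7020 − 19/113.8 = 0.175377 − 0.166960 = 0.008417.
Hence σ₀² = 1/0.008417 ≈ 118.8.

σ₀² = 118.8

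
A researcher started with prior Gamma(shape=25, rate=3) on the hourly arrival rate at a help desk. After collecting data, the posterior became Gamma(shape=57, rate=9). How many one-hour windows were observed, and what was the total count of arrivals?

n = 6 one-hour windows with total 32 arrivals

A Gamma(α, β) prior (rate parametrization) on a Poisson rate with n observations summing to S gives posterior Gamma(α+S, β+n).
Matching: Σxᵢ = 57 − 25 = 32 and n = 9 − 3 = 6.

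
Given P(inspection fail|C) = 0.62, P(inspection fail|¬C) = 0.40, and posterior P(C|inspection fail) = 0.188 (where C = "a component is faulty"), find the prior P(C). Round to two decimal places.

Bayes' rule in odds form gives O(C|E) = O(C)·[P(E|C)/P(E|¬C)], hence O(C) = O(C|E)/LR.
Posterior odds = 0.188/(1−0.188) = 0.2315. LR = 0.62/0.40 = 1.5500.
Prior odds = 0.2315/1.5500 = 0.1494, so P(C) = 0.1494/(1+0.1494) ≈ 0.13.

P(C) = 0.13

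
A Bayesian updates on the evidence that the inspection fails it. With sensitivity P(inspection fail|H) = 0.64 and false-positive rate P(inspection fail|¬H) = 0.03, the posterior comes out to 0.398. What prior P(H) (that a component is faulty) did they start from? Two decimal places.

P(H) = 0.03

Bayes' rule in odds form gives O(H|E) = O(H)·[P(E|H)/P(E|¬H)], hence O(H) = O(H|E)/LR.
Posterior odds = 0.398/(1−0.398) = 0.6611. LR = 0.64/0.03 = 21.3333.
Prior odds = 0.6611/21.3333 = 0.0310, so P(H) = 0.0310/(1+0.0310) ≈ 0.03.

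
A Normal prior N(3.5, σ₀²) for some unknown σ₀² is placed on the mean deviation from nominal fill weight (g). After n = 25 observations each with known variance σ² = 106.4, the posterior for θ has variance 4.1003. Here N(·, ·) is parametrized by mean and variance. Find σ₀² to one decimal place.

σ₀² = 112.1

For the Normal–Normal model with known σ², precisions add: τ_n = τ₀ + n/σ².
So 1/σ₀² = 1/4.1003 − 25/106.4 = 0.243885 − 0.234962 = 0.008923.
Hence σ₀² = 1/0.008923 ≈ 112.1.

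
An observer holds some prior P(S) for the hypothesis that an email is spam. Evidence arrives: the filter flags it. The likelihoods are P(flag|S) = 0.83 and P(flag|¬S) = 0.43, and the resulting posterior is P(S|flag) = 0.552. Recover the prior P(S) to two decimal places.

Bayes' rule in odds form gives O(S|E) = O(S)·[P(E|S)/P(E|¬S)], hence O(S) = O(S|E)/LR.
Posterior odds = 0.552/(1−0.552) = 1.2321. LR = 0.83/0.43 = 1.9302.
Prior odds = 1.2321/1.9302 = 0.6383, so P(S) = 0.6383/(1+0.6383) ≈ 0.39.

P(S) = 0.39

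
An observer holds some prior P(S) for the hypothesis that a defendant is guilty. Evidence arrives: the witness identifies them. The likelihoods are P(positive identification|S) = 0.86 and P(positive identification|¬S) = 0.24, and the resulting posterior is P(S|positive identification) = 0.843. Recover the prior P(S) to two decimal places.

P(S) = 0.60

Bayes' rule in odds form gives O(S|E) = O(S)·[P(E|S)/P(E|¬S)], hence O(S) = O(S|E)/LR.
Posterior odds = 0.843/(1−0.843) = 5.3694. LR = 0.86/0.24 = 3.5833.
Prior odds = 5.3694/3.5833 = 1.4985, so P(S) = 1.4985/(1+1.4985) ≈ 0.60.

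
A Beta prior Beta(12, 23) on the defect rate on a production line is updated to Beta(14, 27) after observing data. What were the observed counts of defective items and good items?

2 defective items and 4 good items

A Beta(α, β) prior with s successes and f failures in binomial data gives a Beta(α+s, β+f) posterior.
Match parameters: s=14−12=2, f=27−23=4.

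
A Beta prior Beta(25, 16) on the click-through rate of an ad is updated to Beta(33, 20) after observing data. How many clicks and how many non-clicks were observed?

Under Beta–binomial conjugacy the posterior parameters are (a+s, b+f).
So s = 33 − 25 = 8 and f = 20 − 16 = 4.

8 clicks and 4 non-clicks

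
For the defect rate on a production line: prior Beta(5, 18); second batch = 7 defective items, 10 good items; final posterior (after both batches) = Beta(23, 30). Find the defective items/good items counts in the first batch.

Sequential conjugate updates are equivalent to a single update on the pooled data, so total successes = posterior α − prior α and total failures = posterior β − prior β.
Total across both batches: 23−5=18 defective items, 30−18=12 good items.
Subtract the second batch: 18−7=11 defective items and 12−10=2 good items.

11 defective items and 2 good items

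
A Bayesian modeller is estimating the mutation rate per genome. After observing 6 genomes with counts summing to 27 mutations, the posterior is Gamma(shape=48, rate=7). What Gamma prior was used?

A Gamma(α, β) prior (rate parametrization) on a Poisson rate with n observations summing to S gives posterior Gamma(α+S, β+n).
So α = 48 − 27 = 21 and β = 7 − 6 = 1.

Gamma(shape=21, rate=1)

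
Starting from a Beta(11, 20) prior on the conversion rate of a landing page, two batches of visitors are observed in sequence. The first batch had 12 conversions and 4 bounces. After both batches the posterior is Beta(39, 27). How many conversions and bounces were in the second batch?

Sequential conjugate updates are equivalent to a single update on the pooled data, so total successes = posterior α − prior α and total failures = posterior β − prior β.
Total across both batches: 39−11=28 conversions, 27−20=7 bounces.
Subtract the first batch: 28−12=16 conversions and 7−4=3 bounces.

16 conversions and 3 bounces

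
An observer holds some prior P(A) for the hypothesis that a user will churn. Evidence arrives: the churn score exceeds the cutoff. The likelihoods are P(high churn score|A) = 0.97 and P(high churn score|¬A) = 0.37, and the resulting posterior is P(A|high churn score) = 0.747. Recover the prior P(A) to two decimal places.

In odds form, posterior odds = prior odds × likelihood ratio, so prior odds = posterior odds ÷ LR.
Posterior odds = 0.747/(1−0.747) = 2.9526. LR = 0.97/0.37 = 2.6216.
Prior odds = 2.9526/2.6216 = 1.1263, so P(A) = 1.1263/(1+1.1263) ≈ 0.53.

P(A) = 0.53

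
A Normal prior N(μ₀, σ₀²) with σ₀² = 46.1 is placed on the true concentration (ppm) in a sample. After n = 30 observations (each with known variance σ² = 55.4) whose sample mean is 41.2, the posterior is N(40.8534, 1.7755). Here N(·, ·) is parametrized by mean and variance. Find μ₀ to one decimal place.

μ₀ = 32.2

The posterior mean is a precision-weighted average: μ_n = (τ₀μ₀ + τ_data·x̄)/(τ₀+τ_data), with τ₀=1/σ₀² and τ_data=n/σ².
Here τ₀ = 1/46.1 = 0.021692 and τ_data = 30/55.4 = 0.541516, so τ_n = 0.563208.
Rearranging for μ₀: μ₀ = (μ_n·τ_n − τ_data·x̄)/τ₀ = (40.8534·0.563208 − 0.541516·41.2) / 0.021692 = 0.698503/0.021692 ≈ 32.2.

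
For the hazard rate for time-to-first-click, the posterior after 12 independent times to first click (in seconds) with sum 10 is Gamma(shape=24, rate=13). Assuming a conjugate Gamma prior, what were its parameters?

Gamma(shape=12, rate=3)

For an exponential likelihood with a Gamma(α, β) prior on the rate, n observations with total T give posterior Gamma(α+n, β+T).
So α = 24 − 12 = 12 and β = 13 − 10 = 3.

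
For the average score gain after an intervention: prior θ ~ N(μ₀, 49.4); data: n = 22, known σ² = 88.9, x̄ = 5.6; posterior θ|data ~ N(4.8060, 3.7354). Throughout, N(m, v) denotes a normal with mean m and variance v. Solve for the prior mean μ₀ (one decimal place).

With known observation variance, the Normal–Normal posterior has precision τ_n = τ₀ + n/σ² and mean μ_n = (τ₀μ₀ + (n/σ²)x̄)/τ_n.
Here τ₀ = 1/49.4 = 0.020243 and τ_data = 22/88.9 = 0.247469, so τ_n = 0.267712.
Rearranging for μ₀: μ₀ = (μ_n·τ_n − τ_data·x̄)/τ₀ = (4.8060·0.267712 − 0.247469·5.6) / 0.020243 = -0.099203/0.020243 ≈ -4.9.

μ₀ = -4.9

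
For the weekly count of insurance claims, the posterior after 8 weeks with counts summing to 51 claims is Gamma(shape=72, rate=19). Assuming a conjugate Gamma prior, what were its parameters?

A Gamma(α, β) prior (rate parametrization) on a Poisson rate with n observations summing to S gives posterior Gamma(α+S, β+n).
So α = 72 − 51 = 21 and β = 19 − 8 = 11.

Gamma(shape=21, rate=11)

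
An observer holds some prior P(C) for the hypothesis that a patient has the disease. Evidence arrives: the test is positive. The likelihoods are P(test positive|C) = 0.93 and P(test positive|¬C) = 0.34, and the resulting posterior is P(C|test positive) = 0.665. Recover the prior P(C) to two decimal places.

In odds form, posterior odds = prior odds × likelihood ratio, so prior odds = posterior odds ÷ LR.
Posterior odds = 0.665/(1−0.665) = 1.9851. LR = 0.93/0.34 = 2.7353.
Prior odds = 1.9851/2.7353 = 0.7257, so P(C) = 0.7257/(1+0.7257) ≈ 0.42.

P(C) = 0.42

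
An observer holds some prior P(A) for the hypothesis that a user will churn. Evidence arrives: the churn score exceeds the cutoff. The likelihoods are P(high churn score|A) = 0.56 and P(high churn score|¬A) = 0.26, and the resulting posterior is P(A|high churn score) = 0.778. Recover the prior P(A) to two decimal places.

Bayes' rule in odds form gives O(A|E) = O(A)·[P(E|A)/P(E|¬A)], hence O(A) = O(A|E)/LR.
Posterior odds = 0.778/(1−0.778) = 3.5045. LR = 0.56/0.26 = 2.1538.
Prior odds = 3.5045/2.1538 = 1.6271, so P(A) = 1.6271/(1+1.6271) ≈ 0.62.

P(A) = 0.62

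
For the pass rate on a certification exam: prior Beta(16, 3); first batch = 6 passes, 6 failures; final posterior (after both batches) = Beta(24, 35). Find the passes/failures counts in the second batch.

2 passes and 26 failures

Sequential conjugate updates are equivalent to a single update on the pooled data, so total successes = posterior α − prior α and total failures = posterior β − prior β.
Total across both batches: 24−16=8 passes, 35−3=32 failures.
Subtract the first batch: 8−6=2 passes and 32−6=26 failures.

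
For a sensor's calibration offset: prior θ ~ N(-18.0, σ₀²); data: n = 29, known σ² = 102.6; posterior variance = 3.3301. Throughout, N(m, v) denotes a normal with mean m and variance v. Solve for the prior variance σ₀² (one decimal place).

σ₀² = 56.7

For the Normal–Normal model with known σ², precisions add: τ_n = τ₀ + n/σ².
So 1/σ₀² = 1/3.3301 − 29/102.6 = 0.300291 − 0.282651 = 0.017640.
Hence σ₀² = 1/0.017640 ≈ 56.7.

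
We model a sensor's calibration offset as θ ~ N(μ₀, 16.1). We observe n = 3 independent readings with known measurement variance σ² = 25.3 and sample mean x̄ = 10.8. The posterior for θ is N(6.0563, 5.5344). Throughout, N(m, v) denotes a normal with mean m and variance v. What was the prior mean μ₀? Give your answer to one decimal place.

The posterior mean is a precision-weighted average: μ_n = (τ₀μ₀ + τ_data·x̄)/(τ₀+τ_data), with τ₀=1/σ₀² and τ_data=n/σ².
Here τ₀ = 1/16.1 = 0.062112 and τ_data = 3/25.3 = 0.118577, so τ_n = 0.180689.
Rearranging for μ₀: μ₀ = (μ_n·τ_n − τ_data·x̄)/τ₀ = (6.0563·0.180689 − 0.118577·10.8) / 0.062112 = -0.186325/0.062112 ≈ -3.0.

μ₀ = -3.0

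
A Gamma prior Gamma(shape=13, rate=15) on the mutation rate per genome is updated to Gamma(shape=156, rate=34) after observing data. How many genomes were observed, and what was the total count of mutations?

A Gamma(α, β) prior (rate parametrization) on a Poisson rate with n observations summing to S gives posterior Gamma(α+S, β+n).
Matching: Σxᵢ = 156 − 13 = 143 and n = 34 − 15 = 19.

n = 19 genomes with total 143 mutations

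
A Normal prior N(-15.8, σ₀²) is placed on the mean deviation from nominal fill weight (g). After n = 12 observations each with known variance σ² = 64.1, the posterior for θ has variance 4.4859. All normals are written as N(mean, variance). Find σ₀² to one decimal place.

σ₀² = 28.0

For the Normal–Normal model with known σ², precisions add: τ_n = τ₀ + n/σ².
So 1/σ₀² = 1/4.4859 − 12/64.1 = 0.222921 − 0.187207 = 0.035714.
Hence σ₀² = 1/0.035714 ≈ 28.0.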